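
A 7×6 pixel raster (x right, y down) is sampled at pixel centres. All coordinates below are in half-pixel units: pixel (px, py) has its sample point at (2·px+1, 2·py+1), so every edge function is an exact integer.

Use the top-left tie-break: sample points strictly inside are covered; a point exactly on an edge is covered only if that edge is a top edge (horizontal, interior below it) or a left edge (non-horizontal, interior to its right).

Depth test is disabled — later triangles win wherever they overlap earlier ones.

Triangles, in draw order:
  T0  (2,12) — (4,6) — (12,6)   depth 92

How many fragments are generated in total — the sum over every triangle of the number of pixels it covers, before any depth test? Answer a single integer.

T0:
  2·area = 48
  edge (2, 12)→(4, 6): d=(2,-6) top-left  bias=+0
  edge (4, 6)→(12, 6): d=(8,0) top-left  bias=+0
  edge (12, 6)→(2, 12): d=(-10,6) right/bottom  bias=-1
    (2,1)@(5, 3): e=[0,-24,72] → .  [on edge]
    (2,3)@(5, 7): e=[8,8,32] → X
    (3,3)@(7, 7): e=[20,8,20] → X
    (4,3)@(9, 7): e=[32,8,8] → X
    (5,3)@(11, 7): e=[44,8,-4] → .
    (1,4)@(3, 9): e=[0,24,24] → X  [on edge]
    (3,4)@(7, 9): e=[24,24,0] → .  [on edge]
    (4,4)@(9, 9): e=[36,24,-12] → .
    (1,5)@(3, 11): e=[4,40,4] → X
    (2,5)@(5, 11): e=[16,40,-8] → .
  covered (6 px):
    . . . . . . .
    . . . . . . .
    . . . . . . .
    . . X X X . .
    . X X . . . .
    . X . . . . .

Answer: 6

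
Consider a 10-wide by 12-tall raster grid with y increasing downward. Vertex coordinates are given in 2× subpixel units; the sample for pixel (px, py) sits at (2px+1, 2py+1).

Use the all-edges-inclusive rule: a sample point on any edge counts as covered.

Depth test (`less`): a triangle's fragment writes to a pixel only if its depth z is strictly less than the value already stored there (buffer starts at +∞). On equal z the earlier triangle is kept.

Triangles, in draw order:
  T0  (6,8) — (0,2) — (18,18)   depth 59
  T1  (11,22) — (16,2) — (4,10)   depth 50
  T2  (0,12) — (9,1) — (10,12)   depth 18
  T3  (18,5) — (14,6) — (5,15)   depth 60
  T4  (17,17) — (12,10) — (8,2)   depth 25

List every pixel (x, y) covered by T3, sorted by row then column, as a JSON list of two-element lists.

T0:
  2·area = 12
  edge (6, 8)→(0, 2): d=(-6,-6) inclusive
  edge (0, 2)→(18, 18): d=(18,16) inclusive
  edge (18, 18)→(6, 8): d=(-12,-10) inclusive
    (0,1)@(1, 3): e=[0,2,10] → #  [on edge]
    (1,1)@(3, 3): e=[12,-30,30] → ·
    (0,2)@(1, 5): e=[-12,38,-14] → ·
    (1,2)@(3, 5): e=[0,6,6] → #  [on edge]
    (2,2)@(5, 5): e=[12,-26,26] → ·
    (1,3)@(3, 7): e=[-12,42,-18] → ·
    (2,3)@(5, 7): e=[0,10,2] → #  [on edge]
    (3,3)@(7, 7): e=[12,-22,22] → ·
    (2,4)@(5, 9): e=[-12,46,-22] → ·
    (3,4)@(7, 9): e=[0,14,-2] → ·  [on edge]
    (4,5)@(9, 11): e=[0,18,-6] → ·  [on edge]
    (5,6)@(11, 13): e=[0,22,-10] → ·  [on edge]
    (6,7)@(13, 15): e=[0,26,-14] → ·  [on edge]
    (7,8)@(15, 17): e=[0,30,-18] → ·  [on edge]
    (8,9)@(17, 19): e=[0,34,-22] → ·  [on edge]
    (9,10)@(19, 21): e=[0,38,-26] → ·  [on edge]
  covered (3 px):
    · · · · · · · · · ·
    # · · · · · · · · ·
    · # · · · · · · · ·
    · · # · · · · · · ·
    · · · · · · · · · ·
    · · · · · · · · · ·
    · · · · · · · · · ·
    · · · · · · · · · ·
    · · · · · · · · · ·
    · · · · · · · · · ·
    · · · · · · · · · ·
    · · · · · · · · · ·
T1:
  2·area = 200  (B↔C swapped to make it positive)
  edge (11, 22)→(4, 10): d=(-7,-12) inclusive
  edge (4, 10)→(16, 2): d=(12,-8) inclusive
  edge (16, 2)→(11, 22): d=(-5,20) inclusive
    (7,1)@(15, 3): e=[181,4,15] → #
    (8,1)@(17, 3): e=[205,20,-25] → ·
    (6,2)@(13, 5): e=[143,12,45] → #
    (8,2)@(17, 5): e=[191,44,-35] → ·
    (4,3)@(9, 7): e=[81,4,115] → #
    (5,3)@(11, 7): e=[105,20,75] → #
    (7,3)@(15, 7): e=[153,52,-5] → ·
    (3,4)@(7, 9): e=[43,12,145] → #
    (7,4)@(15, 9): e=[139,76,-15] → ·
    (2,5)@(5, 11): e=[5,20,175] → #
    (7,5)@(15, 11): e=[125,100,-25] → ·
    (2,6)@(5, 13): e=[-9,44,165] → ·
  covered (26 px):
    · · · · · · · · · ·
    · · · · · · · # · ·
    · · · · · · # # · ·
    · · · · # # # · · ·
    · · · # # # # · · ·
    · · # # # # # · · ·
    · · · # # # # · · ·
    · · · # # # · · · ·
    · · · · # # · · · ·
    · · · · · # · · · ·
    · · · · · # · · · ·
    · · · · · · · · · ·
T2:
  2·area = 110
  edge (0, 12)→(9, 1): d=(9,-11) inclusive
  edge (9, 1)→(10, 12): d=(1,11) inclusive
  edge (10, 12)→(0, 12): d=(-10,0) inclusive
    (4,0)@(9, 1): e=[0,0,110] → #  [on edge]
    (5,0)@(11, 1): e=[22,-22,110] → ·
    (4,1)@(9, 3): e=[18,2,90] → #
    (5,1)@(11, 3): e=[40,-20,90] → ·
    (3,2)@(7, 5): e=[14,26,70] → #
    (5,2)@(11, 5): e=[58,-18,70] → ·
    (2,3)@(5, 7): e=[10,50,50] → #
    (5,3)@(11, 7): e=[76,-16,50] → ·
    (1,4)@(3, 9): e=[6,74,30] → #
    (5,4)@(11, 9): e=[94,-14,30] → ·
    (0,5)@(1, 11): e=[2,98,10] → #
    (5,5)@(11, 11): e=[112,-12,10] → ·
    (5,11)@(11, 23): e=[220,0,-110] → ·  [on edge]
  covered (16 px):
    · · · · # · · · · ·
    · · · · # · · · · ·
    · · · # # · · · · ·
    · · # # # · · · · ·
    · # # # # · · · · ·
    # # # # # · · · · ·
    · · · · · · · · · ·
    · · · · · · · · · ·
    · · · · · · · · · ·
    · · · · · · · · · ·
    · · · · · · · · · ·
    · · · · · · · · · ·
T3:
  2·area = 27  (B↔C swapped to make it positive)
  edge (18, 5)→(5, 15): d=(-13,10) inclusive
  edge (5, 15)→(14, 6): d=(9,-9) inclusive
  edge (14, 6)→(18, 5): d=(4,-1) inclusive
    (9,0)@(19, 1): e=[42,0,-15] → ·  [on edge]
    (8,1)@(17, 3): e=[36,0,-9] → ·  [on edge]
    (7,2)@(15, 5): e=[30,0,-3] → ·  [on edge]
    (6,3)@(13, 7): e=[24,0,3] → #  [on edge]
    (7,3)@(15, 7): e=[4,18,5] → #
    (8,3)@(17, 7): e=[-16,36,7] → ·
    (5,4)@(11, 9): e=[18,0,9] → #  [on edge]
    (6,4)@(13, 9): e=[-2,18,11] → ·
    (7,4)@(15, 9): e=[-22,36,13] → ·
    (4,5)@(9, 11): e=[12,0,15] → #  [on edge]
    (5,5)@(11, 11): e=[-8,18,17] → ·
    (3,6)@(7, 13): e=[6,0,21] → #  [on edge]
    (2,7)@(5, 15): e=[0,0,27] → #  [on edge]
    (1,8)@(3, 17): e=[-6,0,33] → ·  [on edge]
    (0,9)@(1, 19): e=[-12,0,39] → ·  [on edge]
  covered (6 px):
    · · · · · · · · · ·
    · · · · · · · · · ·
    · · · · · · · · · ·
    · · · · · · # # · ·
    · · · · · # · · · ·
    · · · · # · · · · ·
    · · · # · · · · · ·
    · · # · · · · · · ·
    · · · · · · · · · ·
    · · · · · · · · · ·
    · · · · · · · · · ·
    · · · · · · · · · ·
T4:
  2·area = 12
  edge (17, 17)→(12, 10): d=(-5,-7) inclusive
  edge (12, 10)→(8, 2): d=(-4,-8) inclusive
  edge (8, 2)→(17, 17): d=(9,15) inclusive
    (3,1)@(7, 3): e=[0,-12,24] → ·  [on edge]
    (5,3)@(11, 7): e=[8,4,0] → #  [on edge]
    (6,3)@(13, 7): e=[22,20,-30] → ·
    (5,4)@(11, 9): e=[-2,-4,18] → ·
    (6,5)@(13, 11): e=[2,4,6] → #
    (7,5)@(15, 11): e=[16,20,-24] → ·
    (6,6)@(13, 13): e=[-8,-4,24] → ·
    (8,8)@(17, 17): e=[0,12,0] → #  [on edge]
    (9,8)@(19, 17): e=[14,28,-30] → ·
    (8,9)@(17, 19): e=[-10,4,18] → ·
  covered (3 px):
    · · · · · · · · · ·
    · · · · · · · · · ·
    · · · · · · · · · ·
    · · · · · # · · · ·
    · · · · · · · · · ·
    · · · · · · # · · ·
    · · · · · · · · · ·
    · · · · · · · · · ·
    · · · · · · · · # ·
    · · · · · · · · · ·
    · · · · · · · · · ·
    · · · · · · · · · ·

Result: [[6,3],[7,3],[5,4],[4,5],[3,6],[2,7]]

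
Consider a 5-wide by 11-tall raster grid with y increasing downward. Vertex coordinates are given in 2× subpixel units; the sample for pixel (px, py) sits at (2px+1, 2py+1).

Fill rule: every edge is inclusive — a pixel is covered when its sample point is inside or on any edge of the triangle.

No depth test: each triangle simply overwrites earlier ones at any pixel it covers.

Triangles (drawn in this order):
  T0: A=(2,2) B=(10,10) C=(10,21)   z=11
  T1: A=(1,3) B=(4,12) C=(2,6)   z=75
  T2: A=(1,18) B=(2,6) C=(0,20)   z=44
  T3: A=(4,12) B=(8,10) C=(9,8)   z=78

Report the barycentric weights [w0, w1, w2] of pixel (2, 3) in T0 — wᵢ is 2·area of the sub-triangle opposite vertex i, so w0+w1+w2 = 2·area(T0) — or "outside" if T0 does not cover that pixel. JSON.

T0:
  2·area = 88
  edge (2, 2)→(10, 10): d=(8,8) inclusive
  edge (10, 10)→(10, 21): d=(0,11) inclusive
  edge (10, 21)→(2, 2): d=(-8,-19) inclusive
    (0,0)@(1, 1): e=[0,99,-11] → ·  [on edge]
    (1,1)@(3, 3): e=[0,77,11] → #  [on edge]
    (2,1)@(5, 3): e=[-16,55,49] → ·
    (1,2)@(3, 5): e=[16,77,-5] → ·
    (2,2)@(5, 5): e=[0,55,33] → #  [on edge]
    (3,2)@(7, 5): e=[-16,33,71] → ·
    (2,3)@(5, 7): e=[16,55,17] → #
    (3,3)@(7, 7): e=[0,33,55] → #  [on edge]
    (4,3)@(9, 7): e=[-16,11,93] → ·
    (2,4)@(5, 9): e=[32,55,1] → #
    (4,4)@(9, 9): e=[0,11,77] → #  [on edge]
    (2,5)@(5, 11): e=[48,55,-15] → ·
  covered (13 px):
    · · · · ·
    · # · · ·
    · · # · ·
    · · # # ·
    · · # # #
    · · · # #
    · · · # #
    · · · · #
    · · · · #
    · · · · ·
    · · · · ·
T1:
  degenerate (2·area = 0) — covers nothing
T2:
  2·area = 10  (B↔C swapped to make it positive)
  edge (1, 18)→(0, 20): d=(-1,2) inclusive
  edge (0, 20)→(2, 6): d=(2,-14) inclusive
  edge (2, 6)→(1, 18): d=(-1,12) inclusive
    (0,6)@(1, 13): e=[5,0,5] → #  [on edge]
    (1,6)@(3, 13): e=[1,28,-19] → ·
    (0,7)@(1, 15): e=[3,4,3] → #
    (1,7)@(3, 15): e=[-1,32,-21] → ·
    (0,8)@(1, 17): e=[1,8,1] → #
    (1,8)@(3, 17): e=[-3,36,-23] → ·
    (0,9)@(1, 19): e=[-1,12,-1] → ·
  covered (3 px):
    · · · · ·
    · · · · ·
    · · · · ·
    · · · · ·
    · · · · ·
    · · · · ·
    # · · · ·
    # · · · ·
    # · · · ·
    · · · · ·
    · · · · ·
T3:
  2·area = 6  (B↔C swapped to make it positive)
  edge (4, 12)→(9, 8): d=(5,-4) inclusive
  edge (9, 8)→(8, 10): d=(-1,2) inclusive
  edge (8, 10)→(4, 12): d=(-4,2) inclusive
  covered (0 px):
    · · · · ·
    · · · · ·
    · · · · ·
    · · · · ·
    · · · · ·
    · · · · ·
    · · · · ·
    · · · · ·
    · · · · ·
    · · · · ·
    · · · · ·

Final: [55,17,16]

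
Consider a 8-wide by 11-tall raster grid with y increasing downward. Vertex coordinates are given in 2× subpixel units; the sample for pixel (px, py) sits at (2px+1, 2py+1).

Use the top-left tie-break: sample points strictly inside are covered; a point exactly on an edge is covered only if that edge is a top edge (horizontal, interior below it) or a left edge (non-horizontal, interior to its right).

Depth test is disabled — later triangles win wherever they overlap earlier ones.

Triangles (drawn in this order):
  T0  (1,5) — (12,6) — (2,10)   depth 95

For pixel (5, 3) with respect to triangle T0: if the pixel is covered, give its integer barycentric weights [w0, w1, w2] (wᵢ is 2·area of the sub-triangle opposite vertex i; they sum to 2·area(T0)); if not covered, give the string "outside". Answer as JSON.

T0:
  2·area = 54
  edge (1, 5)→(12, 6): d=(11,1) right/bottom  bias=-1
  edge (12, 6)→(2, 10): d=(-10,4) right/bottom  bias=-1
  edge (2, 10)→(1, 5): d=(-1,-5) top-left  bias=+0
    (0,2)@(1, 5): e=[0,54,0] → .  [on edge]
    (1,3)@(3, 7): e=[20,26,8] → X
    (2,3)@(5, 7): e=[18,18,18] → X
    (3,3)@(7, 7): e=[16,10,28] → X
    (4,3)@(9, 7): e=[14,2,38] → X
    (5,3)@(11, 7): e=[12,-6,48] → .
    (1,4)@(3, 9): e=[42,6,6] → X
    (2,4)@(5, 9): e=[40,-2,16] → .
    (3,4)@(7, 9): e=[38,-10,26] → .
    (4,4)@(9, 9): e=[36,-18,36] → .
    (1,5)@(3, 11): e=[64,-14,4] → .
    (1,7)@(3, 15): e=[108,-54,0] → .  [on edge]
  covered (5 px):
    . . . . . . . .
    . . . . . . . .
    . . . . . . . .
    . X X X X . . .
    . X . . . . . .
    . . . . . . . .
    . . . . . . . .
    . . . . . . . .
    . . . . . . . .
    . . . . . . . .
    . . . . . . . .

Final: "outside"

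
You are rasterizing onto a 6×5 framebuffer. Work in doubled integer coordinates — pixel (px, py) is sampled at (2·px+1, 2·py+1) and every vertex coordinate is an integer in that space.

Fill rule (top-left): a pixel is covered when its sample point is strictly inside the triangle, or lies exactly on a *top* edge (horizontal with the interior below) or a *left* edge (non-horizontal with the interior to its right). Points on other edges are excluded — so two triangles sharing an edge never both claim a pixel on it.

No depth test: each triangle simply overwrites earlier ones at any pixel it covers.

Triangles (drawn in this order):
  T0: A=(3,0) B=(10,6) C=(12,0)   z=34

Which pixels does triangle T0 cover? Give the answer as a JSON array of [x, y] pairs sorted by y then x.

T0:
  2·area = 54  (B↔C swapped to make it positive)
  edge (3, 0)→(12, 0): d=(9,0) top-left  bias=+0
  edge (12, 0)→(10, 6): d=(-2,6) right/bottom  bias=-1
  edge (10, 6)→(3, 0): d=(-7,-6) top-left  bias=+0
    (2,0)@(5, 1): e=[9,40,5] → █
    (3,0)@(7, 1): e=[9,28,17] → █
    (4,0)@(9, 1): e=[9,16,29] → █
    (5,0)@(11, 1): e=[9,4,41] → █
    (2,1)@(5, 3): e=[27,36,-9] → ·
    (3,1)@(7, 3): e=[27,24,3] → █
    (5,1)@(11, 3): e=[27,0,27] → ·  [on edge]
    (3,2)@(7, 5): e=[45,20,-11] → ·
    (4,2)@(9, 5): e=[45,8,1] → █
    (5,2)@(11, 5): e=[45,-4,13] → ·
    (4,3)@(9, 7): e=[63,4,-13] → ·
    (4,4)@(9, 9): e=[81,0,-27] → ·  [on edge]
  covered (7 px):
    · · █ █ █ █
    · · · █ █ ·
    · · · · █ ·
    · · · · · ·
    · · · · · ·

Final: [[2,0],[3,0],[4,0],[5,0],[3,1],[4,1],[4,2]]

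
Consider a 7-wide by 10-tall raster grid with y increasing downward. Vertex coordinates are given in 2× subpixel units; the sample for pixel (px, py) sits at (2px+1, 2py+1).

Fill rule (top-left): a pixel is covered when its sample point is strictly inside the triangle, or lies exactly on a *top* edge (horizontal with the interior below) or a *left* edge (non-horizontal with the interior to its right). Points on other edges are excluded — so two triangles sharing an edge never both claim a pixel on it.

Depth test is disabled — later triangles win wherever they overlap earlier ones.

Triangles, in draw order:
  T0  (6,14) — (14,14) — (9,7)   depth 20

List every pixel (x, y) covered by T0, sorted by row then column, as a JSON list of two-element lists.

T0:
  2·area = 56  (B↔C swapped to make it positive)
  edge (6, 14)→(9, 7): d=(3,-7) top-left  bias=+0
  edge (9, 7)→(14, 14): d=(5,7) right/bottom  bias=-1
  edge (14, 14)→(6, 14): d=(-8,0) right/bottom  bias=-1
    (4,3)@(9, 7): e=[0,0,56] → ·  [on edge]
    (4,4)@(9, 9): e=[6,10,40] → █
    (5,4)@(11, 9): e=[20,-4,40] → ·
    (4,5)@(9, 11): e=[12,20,24] → █
    (5,5)@(11, 11): e=[26,6,24] → █
    (6,5)@(13, 11): e=[40,-8,24] → ·
    (3,6)@(7, 13): e=[4,44,8] → █
    (6,6)@(13, 13): e=[46,2,8] → █
    (3,7)@(7, 15): e=[10,54,-8] → ·
    (4,7)@(9, 15): e=[24,40,-8] → ·
    (5,7)@(11, 15): e=[38,26,-8] → ·
    (6,7)@(13, 15): e=[52,12,-8] → ·
  covered (7 px):
    · · · · · · ·
    · · · · · · ·
    · · · · · · ·
    · · · · · · ·
    · · · · █ · ·
    · · · · █ █ ·
    · · · █ █ █ █
    · · · · · · ·
    · · · · · · ·
    · · · · · · ·

Final: [[4,4],[4,5],[5,5],[3,6],[4,6],[5,6],[6,6]]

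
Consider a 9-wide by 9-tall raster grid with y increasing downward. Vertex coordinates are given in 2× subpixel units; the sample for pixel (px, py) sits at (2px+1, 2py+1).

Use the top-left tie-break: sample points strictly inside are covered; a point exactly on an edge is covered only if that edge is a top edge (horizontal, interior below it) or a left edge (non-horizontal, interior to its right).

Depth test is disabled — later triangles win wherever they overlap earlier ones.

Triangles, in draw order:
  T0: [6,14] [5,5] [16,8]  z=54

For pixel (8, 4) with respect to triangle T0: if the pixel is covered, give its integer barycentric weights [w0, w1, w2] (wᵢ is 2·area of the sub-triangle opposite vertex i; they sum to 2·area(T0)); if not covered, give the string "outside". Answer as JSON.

T0:
  2·area = 96
  edge (6, 14)→(5, 5): d=(-1,-9) top-left  bias=+0
  edge (5, 5)→(16, 8): d=(11,3) right/bottom  bias=-1
  edge (16, 8)→(6, 14): d=(-10,6) right/bottom  bias=-1
    (2,2)@(5, 5): e=[0,0,96] → ·  [on edge]
    (3,3)@(7, 7): e=[16,16,64] → #
    (4,3)@(9, 7): e=[34,10,52] → #
    (5,3)@(11, 7): e=[52,4,40] → #
    (6,3)@(13, 7): e=[70,-2,28] → ·
    (3,4)@(7, 9): e=[14,38,44] → #
    (6,4)@(13, 9): e=[68,20,8] → #
    (7,4)@(15, 9): e=[86,14,-4] → ·
    (3,5)@(7, 11): e=[12,60,24] → #
    (5,5)@(11, 11): e=[48,48,0] → ·  [on edge]
    (6,5)@(13, 11): e=[66,42,-12] → ·
    (3,6)@(7, 13): e=[10,82,4] → #
    (0,8)@(1, 17): e=[-48,144,0] → ·  [on edge]
  covered (10 px):
    · · · · · · · · ·
    · · · · · · · · ·
    · · · · · · · · ·
    · · · # # # · · ·
    · · · # # # # · ·
    · · · # # · · · ·
    · · · # · · · · ·
    · · · · · · · · ·
    · · · · · · · · ·

Result: "outside"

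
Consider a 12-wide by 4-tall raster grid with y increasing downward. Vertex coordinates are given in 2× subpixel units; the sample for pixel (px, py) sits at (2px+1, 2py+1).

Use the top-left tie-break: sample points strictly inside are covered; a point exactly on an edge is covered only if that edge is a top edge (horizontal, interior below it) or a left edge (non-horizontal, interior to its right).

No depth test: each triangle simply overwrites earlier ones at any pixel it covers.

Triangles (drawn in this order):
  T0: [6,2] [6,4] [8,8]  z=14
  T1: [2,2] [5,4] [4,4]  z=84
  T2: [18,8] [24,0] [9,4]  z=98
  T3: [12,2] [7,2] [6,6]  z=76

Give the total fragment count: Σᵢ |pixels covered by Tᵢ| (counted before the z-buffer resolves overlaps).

T0:
  2·area = 4  (B↔C swapped to make it positive)
  edge (6, 2)→(8, 8): d=(2,6) right/bottom  bias=-1
  edge (8, 8)→(6, 4): d=(-2,-4) top-left  bias=+0
  edge (6, 4)→(6, 2): d=(0,-2) top-left  bias=+0
    (3,2)@(7, 5): e=[0,2,2] → ·  [on edge]
  covered (0 px):
    · · · · · · · · · · · ·
    · · · · · · · · · · · ·
    · · · · · · · · · · · ·
    · · · · · · · · · · · ·
T1:
  2·area = 2
  edge (2, 2)→(5, 4): d=(3,2) right/bottom  bias=-1
  edge (5, 4)→(4, 4): d=(-1,0) right/bottom  bias=-1
  edge (4, 4)→(2, 2): d=(-2,-2) top-left  bias=+0
    (0,0)@(1, 1): e=[-1,3,0] → ·  [on edge]
    (1,1)@(3, 3): e=[1,1,0] → █  [on edge]
    (2,1)@(5, 3): e=[-3,1,4] → ·
    (1,2)@(3, 5): e=[7,-1,-4] → ·
    (2,2)@(5, 5): e=[3,-1,0] → ·  [on edge]
    (3,3)@(7, 7): e=[5,-3,0] → ·  [on edge]
  covered (1 px):
    · · · · · · · · · · · ·
    · █ · · · · · · · · · ·
    · · · · · · · · · · · ·
    · · · · · · · · · · · ·
T2:
  2·area = 96  (B↔C swapped to make it positive)
  edge (18, 8)→(9, 4): d=(-9,-4) top-left  bias=+0
  edge (9, 4)→(24, 0): d=(15,-4) top-left  bias=+0
  edge (24, 0)→(18, 8): d=(-6,8) right/bottom  bias=-1
    (10,0)@(21, 1): e=[75,3,18] → █
    (11,0)@(23, 1): e=[83,11,2] → █
    (6,1)@(13, 3): e=[25,1,70] → █
    (7,1)@(15, 3): e=[33,9,54] → █
    (8,1)@(17, 3): e=[41,17,38] → █
    (9,1)@(19, 3): e=[49,25,22] → █
    (11,1)@(23, 3): e=[65,41,-10] → ·
    (6,2)@(13, 5): e=[7,31,58] → █
    (10,2)@(21, 5): e=[39,63,-6] → ·
    (6,3)@(13, 7): e=[-11,61,46] → ·
    (7,3)@(15, 7): e=[-3,69,30] → ·
    (8,3)@(17, 7): e=[5,77,14] → █
  covered (12 px):
    · · · · · · · · · · █ █
    · · · · · · █ █ █ █ █ ·
    · · · · · · █ █ █ █ · ·
    · · · · · · · · █ · · ·
T3:
  2·area = 20  (B↔C swapped to make it positive)
  edge (12, 2)→(6, 6): d=(-6,4) right/bottom  bias=-1
  edge (6, 6)→(7, 2): d=(1,-4) top-left  bias=+0
  edge (7, 2)→(12, 2): d=(5,0) top-left  bias=+0
    (3,1)@(7, 3): e=[14,1,5] → █
    (4,1)@(9, 3): e=[6,9,5] → █
    (5,1)@(11, 3): e=[-2,17,5] → ·
    (3,2)@(7, 5): e=[2,3,15] → █
    (4,2)@(9, 5): e=[-6,11,15] → ·
    (3,3)@(7, 7): e=[-10,5,25] → ·
  covered (3 px):
    · · · · · · · · · · · ·
    · · · █ █ · · · · · · ·
    · · · █ · · · · · · · ·
    · · · · · · · · · · · ·

Result: 16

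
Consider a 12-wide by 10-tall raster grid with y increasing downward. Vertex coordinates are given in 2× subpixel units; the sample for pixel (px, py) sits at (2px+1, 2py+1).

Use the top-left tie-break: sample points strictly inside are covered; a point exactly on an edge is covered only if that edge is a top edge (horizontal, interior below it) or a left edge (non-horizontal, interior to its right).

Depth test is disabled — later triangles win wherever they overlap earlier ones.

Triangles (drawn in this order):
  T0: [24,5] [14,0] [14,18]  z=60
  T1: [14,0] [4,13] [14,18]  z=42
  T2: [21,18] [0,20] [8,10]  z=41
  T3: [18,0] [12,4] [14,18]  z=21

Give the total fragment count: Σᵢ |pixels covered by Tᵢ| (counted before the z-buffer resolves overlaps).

T0:
  2·area = 180  (B↔C swapped to make it positive)
  edge (24, 5)→(14, 18): d=(-10,13) right/bottom  bias=-1
  edge (14, 18)→(14, 0): d=(0,-18) top-left  bias=+0
  edge (14, 0)→(24, 5): d=(10,5) right/bottom  bias=-1
    (7,0)@(15, 1): e=[157,18,5] → #
    (8,0)@(17, 1): e=[131,54,-5] → ·
    (7,1)@(15, 3): e=[137,18,25] → #
    (8,1)@(17, 3): e=[111,54,15] → #
    (9,1)@(19, 3): e=[85,90,5] → #
    (10,1)@(21, 3): e=[59,126,-5] → ·
    (7,2)@(15, 5): e=[117,18,45] → #
    (10,2)@(21, 5): e=[39,126,15] → #
    (11,2)@(23, 5): e=[13,162,5] → #
    (7,3)@(15, 7): e=[97,18,65] → #
    (11,3)@(23, 7): e=[-7,162,25] → ·
    (7,4)@(15, 9): e=[77,18,85] → #
  covered (22 px):
    · · · · · · · # · · · ·
    · · · · · · · # # # · ·
    · · · · · · · # # # # #
    · · · · · · · # # # # ·
    · · · · · · · # # # · ·
    · · · · · · · # # # · ·
    · · · · · · · # # · · ·
    · · · · · · · # · · · ·
    · · · · · · · · · · · ·
    · · · · · · · · · · · ·
T1:
  2·area = 180  (B↔C swapped to make it positive)
  edge (14, 0)→(14, 18): d=(0,18) right/bottom  bias=-1
  edge (14, 18)→(4, 13): d=(-10,-5) top-left  bias=+0
  edge (4, 13)→(14, 0): d=(10,-13) top-left  bias=+0
    (6,1)@(13, 3): e=[18,145,17] → #
    (7,1)@(15, 3): e=[-18,155,43] → ·
    (5,2)@(11, 5): e=[54,115,11] → #
    (7,2)@(15, 5): e=[-18,135,63] → ·
    (4,3)@(9, 7): e=[90,85,5] → #
    (7,3)@(15, 7): e=[-18,115,83] → ·
    (4,4)@(9, 9): e=[90,65,25] → #
    (7,4)@(15, 9): e=[-18,95,103] → ·
    (3,5)@(7, 11): e=[126,35,19] → #
    (7,5)@(15, 11): e=[-18,75,123] → ·
    (2,6)@(5, 13): e=[162,5,13] → #
    (7,6)@(15, 13): e=[-18,55,143] → ·
  covered (22 px):
    · · · · · · · · · · · ·
    · · · · · · # · · · · ·
    · · · · · # # · · · · ·
    · · · · # # # · · · · ·
    · · · · # # # · · · · ·
    · · · # # # # · · · · ·
    · · # # # # # · · · · ·
    · · · · # # # · · · · ·
    · · · · · · # · · · · ·
    · · · · · · · · · · · ·
T2:
  2·area = 194
  edge (21, 18)→(0, 20): d=(-21,2) right/bottom  bias=-1
  edge (0, 20)→(8, 10): d=(8,-10) top-left  bias=+0
  edge (8, 10)→(21, 18): d=(13,8) right/bottom  bias=-1
    (4,5)@(9, 11): e=[171,18,5] → #
    (5,5)@(11, 11): e=[167,38,-11] → ·
    (3,6)@(7, 13): e=[133,14,47] → #
    (5,6)@(11, 13): e=[125,54,15] → #
    (6,6)@(13, 13): e=[121,74,-1] → ·
    (2,7)@(5, 15): e=[95,10,89] → #
    (6,7)@(13, 15): e=[79,90,25] → #
    (7,7)@(15, 15): e=[75,110,9] → #
    (8,7)@(17, 15): e=[71,130,-7] → ·
    (1,8)@(3, 17): e=[57,6,131] → #
    (8,8)@(17, 17): e=[29,146,19] → #
    (9,8)@(19, 17): e=[25,166,3] → #
  covered (24 px):
    · · · · · · · · · · · ·
    · · · · · · · · · · · ·
    · · · · · · · · · · · ·
    · · · · · · · · · · · ·
    · · · · · · · · · · · ·
    · · · · # · · · · · · ·
    · · · # # # · · · · · ·
    · · # # # # # # · · · ·
    · # # # # # # # # # · ·
    # # # # # · · · · · · ·
T3:
  2·area = 92  (B↔C swapped to make it positive)
  edge (18, 0)→(14, 18): d=(-4,18) right/bottom  bias=-1
  edge (14, 18)→(12, 4): d=(-2,-14) top-left  bias=+0
  edge (12, 4)→(18, 0): d=(6,-4) top-left  bias=+0
    (8,0)@(17, 1): e=[14,76,2] → #
    (9,0)@(19, 1): e=[-22,104,10] → ·
    (7,1)@(15, 3): e=[42,44,6] → #
    (9,1)@(19, 3): e=[-30,100,22] → ·
    (6,2)@(13, 5): e=[70,12,10] → #
    (8,2)@(17, 5): e=[-2,68,26] → ·
    (6,3)@(13, 7): e=[62,8,22] → #
    (8,3)@(17, 7): e=[-10,64,38] → ·
    (6,4)@(13, 9): e=[54,4,34] → #
    (8,4)@(17, 9): e=[-18,60,50] → ·
    (6,5)@(13, 11): e=[46,0,46] → #  [on edge]
    (8,5)@(17, 11): e=[-26,56,62] → ·
  covered (12 px):
    · · · · · · · · # · · ·
    · · · · · · · # # · · ·
    · · · · · · # # · · · ·
    · · · · · · # # · · · ·
    · · · · · · # # · · · ·
    · · · · · · # # · · · ·
    · · · · · · · # · · · ·
    · · · · · · · · · · · ·
    · · · · · · · · · · · ·
    · · · · · · · · · · · ·

Answer: 80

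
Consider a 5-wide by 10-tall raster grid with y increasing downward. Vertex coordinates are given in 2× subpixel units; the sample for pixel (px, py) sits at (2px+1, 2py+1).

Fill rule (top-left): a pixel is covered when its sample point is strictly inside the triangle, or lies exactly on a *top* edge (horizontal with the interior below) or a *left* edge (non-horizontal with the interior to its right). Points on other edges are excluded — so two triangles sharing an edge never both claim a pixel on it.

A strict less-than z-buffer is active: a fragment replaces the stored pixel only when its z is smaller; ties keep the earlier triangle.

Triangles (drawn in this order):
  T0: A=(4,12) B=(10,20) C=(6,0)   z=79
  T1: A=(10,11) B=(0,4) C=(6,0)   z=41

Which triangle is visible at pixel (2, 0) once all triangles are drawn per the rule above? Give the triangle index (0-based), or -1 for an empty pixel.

T0:
  2·area = 88  (B↔C swapped to make it positive)
  edge (4, 12)→(6, 0): d=(2,-12) top-left  bias=+0
  edge (6, 0)→(10, 20): d=(4,20) right/bottom  bias=-1
  edge (10, 20)→(4, 12): d=(-6,-8) top-left  bias=+0
    (3,2)@(7, 5): e=[22,0,66] → ·  [on edge]
    (2,3)@(5, 7): e=[2,48,38] → █
    (3,3)@(7, 7): e=[26,8,54] → █
    (4,3)@(9, 7): e=[50,-32,70] → ·
    (2,4)@(5, 9): e=[6,56,26] → █
    (4,4)@(9, 9): e=[54,-24,58] → ·
    (2,5)@(5, 11): e=[10,64,14] → █
    (4,5)@(9, 11): e=[58,-16,46] → ·
    (2,6)@(5, 13): e=[14,72,2] → █
    (4,6)@(9, 13): e=[62,-8,34] → ·
    (2,7)@(5, 15): e=[18,80,-10] → ·
    (3,7)@(7, 15): e=[42,40,6] → █
    (4,7)@(9, 15): e=[66,0,22] → ·  [on edge]
  covered (10 px):
    · · · · ·
    · · · · ·
    · · · · ·
    · · █ █ ·
    · · █ █ ·
    · · █ █ ·
    · · █ █ ·
    · · · █ ·
    · · · · █
    · · · · ·
T1:
  2·area = 82
  edge (10, 11)→(0, 4): d=(-10,-7) top-left  bias=+0
  edge (0, 4)→(6, 0): d=(6,-4) top-left  bias=+0
  edge (6, 0)→(10, 11): d=(4,11) right/bottom  bias=-1
    (2,0)@(5, 1): e=[65,2,15] → █
    (3,0)@(7, 1): e=[79,10,-7] → ·
    (1,1)@(3, 3): e=[31,6,45] → █
    (3,1)@(7, 3): e=[59,22,1] → █
    (4,1)@(9, 3): e=[73,30,-21] → ·
    (1,2)@(3, 5): e=[11,18,53] → █
    (4,2)@(9, 5): e=[53,42,-13] → ·
    (1,3)@(3, 7): e=[-9,30,61] → ·
    (2,3)@(5, 7): e=[5,38,39] → █
    (4,3)@(9, 7): e=[33,54,-5] → ·
    (2,4)@(5, 9): e=[-15,50,47] → ·
    (3,4)@(7, 9): e=[-1,58,25] → ·
  covered (10 px):
    · · █ · ·
    · █ █ █ ·
    · █ █ █ ·
    · · █ █ ·
    · · · · █
    · · · · ·
    · · · · ·
    · · · · ·
    · · · · ·
    · · · · ·

Z-buffer (winner per pixel, '.' = empty):
  . . 1 . .
  . 1 1 1 .
  . 1 1 1 .
  . . 1 1 .
  . . 0 0 1
  . . 0 0 .
  . . 0 0 .
  . . . 0 .
  . . . . 0
  . . . . .

Final: 1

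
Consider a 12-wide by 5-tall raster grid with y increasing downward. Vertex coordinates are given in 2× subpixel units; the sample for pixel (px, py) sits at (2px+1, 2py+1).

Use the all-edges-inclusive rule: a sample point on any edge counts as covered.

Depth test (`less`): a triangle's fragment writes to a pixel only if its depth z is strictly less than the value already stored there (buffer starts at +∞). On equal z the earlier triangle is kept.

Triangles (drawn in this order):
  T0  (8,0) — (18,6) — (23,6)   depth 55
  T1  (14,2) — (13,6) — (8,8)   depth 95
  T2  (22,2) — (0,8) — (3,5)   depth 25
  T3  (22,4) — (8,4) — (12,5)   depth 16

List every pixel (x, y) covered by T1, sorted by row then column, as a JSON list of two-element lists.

T0:
  2·area = 30  (B↔C swapped to make it positive)
  edge (8, 0)→(23, 6): d=(15,6) inclusive
  edge (23, 6)→(18, 6): d=(-5,0) inclusive
  edge (18, 6)→(8, 0): d=(-10,-6) inclusive
    (6,1)@(13, 3): e=[15,15,0] → █  [on edge]
    (7,1)@(15, 3): e=[3,15,12] → █
    (8,1)@(17, 3): e=[-9,15,24] → ·
    (6,2)@(13, 5): e=[45,5,-20] → ·
    (7,2)@(15, 5): e=[33,5,-8] → ·
    (8,2)@(17, 5): e=[21,5,4] → █
    (9,2)@(19, 5): e=[9,5,16] → █
    (10,2)@(21, 5): e=[-3,5,28] → ·
    (8,3)@(17, 7): e=[51,-5,-16] → ·
    (9,3)@(19, 7): e=[39,-5,-4] → ·
    (11,4)@(23, 9): e=[45,-15,0] → ·  [on edge]
  covered (4 px):
    · · · · · · · · · · · ·
    · · · · · · █ █ · · · ·
    · · · · · · · · █ █ · ·
    · · · · · · · · · · · ·
    · · · · · · · · · · · ·
T1:
  2·area = 18
  edge (14, 2)→(13, 6): d=(-1,4) inclusive
  edge (13, 6)→(8, 8): d=(-5,2) inclusive
  edge (8, 8)→(14, 2): d=(6,-6) inclusive
    (7,0)@(15, 1): e=[-3,21,0] → ·  [on edge]
    (6,1)@(13, 3): e=[3,15,0] → █  [on edge]
    (7,1)@(15, 3): e=[-5,11,12] → ·
    (5,2)@(11, 5): e=[9,9,0] → █  [on edge]
    (7,2)@(15, 5): e=[-7,1,24] → ·
    (4,3)@(9, 7): e=[15,3,0] → █  [on edge]
    (5,3)@(11, 7): e=[7,-1,12] → ·
    (6,3)@(13, 7): e=[-1,-5,24] → ·
    (3,4)@(7, 9): e=[21,-3,0] → ·  [on edge]
    (4,4)@(9, 9): e=[13,-7,12] → ·
  covered (4 px):
    · · · · · · · · · · · ·
    · · · · · · █ · · · · ·
    · · · · · █ █ · · · · ·
    · · · · █ · · · · · · ·
    · · · · · · · · · · · ·
T2:
  2·area = 48
  edge (22, 2)→(0, 8): d=(-22,6) inclusive
  edge (0, 8)→(3, 5): d=(3,-3) inclusive
  edge (3, 5)→(22, 2): d=(19,-3) inclusive
    (3,0)@(7, 1): e=[112,0,-64] → ·  [on edge]
    (2,1)@(5, 3): e=[80,0,-32] → ·  [on edge]
    (8,1)@(17, 3): e=[8,36,4] → █
    (9,1)@(19, 3): e=[-4,42,10] → ·
    (1,2)@(3, 5): e=[48,0,0] → █  [on edge]
    (2,2)@(5, 5): e=[36,6,6] → █
    (3,2)@(7, 5): e=[24,12,12] → █
    (4,2)@(9, 5): e=[12,18,18] → █
    (5,2)@(11, 5): e=[0,24,24] → █  [on edge]
    (6,2)@(13, 5): e=[-12,30,30] → ·
    (8,2)@(17, 5): e=[-36,42,42] → ·
    (0,3)@(1, 7): e=[16,0,32] → █  [on edge]
  covered (8 px):
    · · · · · · · · · · · ·
    · · · · · · · · █ · · ·
    · █ █ █ █ █ · · · · · ·
    █ █ · · · · · · · · · ·
    · · · · · · · · · · · ·
T3:
  2·area = 14  (B↔C swapped to make it positive)
  edge (22, 4)→(12, 5): d=(-10,1) inclusive
  edge (12, 5)→(8, 4): d=(-4,-1) inclusive
  edge (8, 4)→(22, 4): d=(14,0) inclusive
  covered (0 px):
    · · · · · · · · · · · ·
    · · · · · · · · · · · ·
    · · · · · · · · · · · ·
    · · · · · · · · · · · ·
    · · · · · · · · · · · ·

Result: [[6,1],[5,2],[6,2],[4,3]]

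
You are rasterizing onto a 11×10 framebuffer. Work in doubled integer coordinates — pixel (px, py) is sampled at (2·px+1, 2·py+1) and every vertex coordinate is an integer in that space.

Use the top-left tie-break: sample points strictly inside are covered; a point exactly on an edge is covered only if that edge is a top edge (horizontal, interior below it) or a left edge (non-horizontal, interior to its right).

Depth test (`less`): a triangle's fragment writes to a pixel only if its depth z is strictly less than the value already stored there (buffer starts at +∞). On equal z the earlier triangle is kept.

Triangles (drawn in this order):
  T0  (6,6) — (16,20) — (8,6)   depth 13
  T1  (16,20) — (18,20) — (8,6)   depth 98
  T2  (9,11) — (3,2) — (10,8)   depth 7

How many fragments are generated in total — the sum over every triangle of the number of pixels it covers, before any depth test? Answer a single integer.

T0:
  2·area = 28  (B↔C swapped to make it positive)
  edge (6, 6)→(8, 6): d=(2,0) top-left  bias=+0
  edge (8, 6)→(16, 20): d=(8,14) right/bottom  bias=-1
  edge (16, 20)→(6, 6): d=(-10,-14) top-left  bias=+0
    (3,3)@(7, 7): e=[2,22,4] → X
    (4,3)@(9, 7): e=[2,-6,32] → .
    (3,4)@(7, 9): e=[6,38,-16] → .
    (4,4)@(9, 9): e=[6,10,12] → X
    (5,4)@(11, 9): e=[6,-18,40] → .
    (4,5)@(9, 11): e=[10,26,-8] → .
    (5,6)@(11, 13): e=[14,14,0] → X  [on edge]
    (6,6)@(13, 13): e=[14,-14,28] → .
    (5,7)@(11, 15): e=[18,30,-20] → .
    (6,7)@(13, 15): e=[18,2,8] → X
    (7,7)@(15, 15): e=[18,-26,36] → .
    (6,8)@(13, 17): e=[22,18,-12] → .
  covered (4 px):
    . . . . . . . . . . .
    . . . . . . . . . . .
    . . . . . . . . . . .
    . . . X . . . . . . .
    . . . . X . . . . . .
    . . . . . . . . . . .
    . . . . . X . . . . .
    . . . . . . X . . . .
    . . . . . . . . . . .
    . . . . . . . . . . .
T1:
  2·area = 28  (B↔C swapped to make it positive)
  edge (16, 20)→(8, 6): d=(-8,-14) top-left  bias=+0
  edge (8, 6)→(18, 20): d=(10,14) right/bottom  bias=-1
  edge (18, 20)→(16, 20): d=(-2,0) right/bottom  bias=-1
    (5,5)@(11, 11): e=[2,8,18] → X
    (6,5)@(13, 11): e=[30,-20,18] → .
    (5,6)@(11, 13): e=[-14,28,14] → .
    (6,6)@(13, 13): e=[14,0,14] → .  [on edge]
    (7,8)@(15, 17): e=[10,12,6] → X
    (8,8)@(17, 17): e=[38,-16,6] → .
    (7,9)@(15, 19): e=[-6,32,2] → .
    (8,9)@(17, 19): e=[22,4,2] → X
    (9,9)@(19, 19): e=[50,-24,2] → .
  covered (3 px):
    . . . . . . . . . . .
    . . . . . . . . . . .
    . . . . . . . . . . .
    . . . . . . . . . . .
    . . . . . . . . . . .
    . . . . . X . . . . .
    . . . . . . . . . . .
    . . . . . . . . . . .
    . . . . . . . X . . .
    . . . . . . . . X . .
T2:
  2·area = 27
  edge (9, 11)→(3, 2): d=(-6,-9) top-left  bias=+0
  edge (3, 2)→(10, 8): d=(7,6) right/bottom  bias=-1
  edge (10, 8)→(9, 11): d=(-1,3) right/bottom  bias=-1
    (2,2)@(5, 5): e=[0,9,18] → X  [on edge]
    (3,2)@(7, 5): e=[18,-3,12] → .
    (5,2)@(11, 5): e=[54,-27,0] → .  [on edge]
    (2,3)@(5, 7): e=[-12,23,16] → .
    (3,3)@(7, 7): e=[6,11,10] → X
    (4,3)@(9, 7): e=[24,-1,4] → .
    (3,4)@(7, 9): e=[-6,25,8] → .
    (4,4)@(9, 9): e=[12,13,2] → X
    (5,4)@(11, 9): e=[30,1,-4] → .
    (4,5)@(9, 11): e=[0,27,0] → .  [on edge]
    (3,8)@(7, 17): e=[-54,81,0] → .  [on edge]
    (6,8)@(13, 17): e=[0,45,-18] → .  [on edge]
  covered (3 px):
    . . . . . . . . . . .
    . . . . . . . . . . .
    . . X . . . . . . . .
    . . . X . . . . . . .
    . . . . X . . . . . .
    . . . . . . . . . . .
    . . . . . . . . . . .
    . . . . . . . . . . .
    . . . . . . . . . . .
    . . . . . . . . . . .

Result: 10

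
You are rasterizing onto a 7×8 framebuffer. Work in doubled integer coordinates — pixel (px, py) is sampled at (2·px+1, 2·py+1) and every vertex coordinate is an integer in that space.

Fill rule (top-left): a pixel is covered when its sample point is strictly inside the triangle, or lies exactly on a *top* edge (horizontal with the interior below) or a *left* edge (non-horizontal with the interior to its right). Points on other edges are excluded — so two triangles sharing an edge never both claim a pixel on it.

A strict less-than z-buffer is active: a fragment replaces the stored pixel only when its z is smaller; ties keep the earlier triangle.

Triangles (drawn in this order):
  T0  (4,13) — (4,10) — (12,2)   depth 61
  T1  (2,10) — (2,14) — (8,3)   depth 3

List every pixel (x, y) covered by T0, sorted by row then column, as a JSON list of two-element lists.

T0:
  2·area = 24
  edge (4, 13)→(4, 10): d=(0,-3) top-left  bias=+0
  edge (4, 10)→(12, 2): d=(8,-8) top-left  bias=+0
  edge (12, 2)→(4, 13): d=(-8,11) right/bottom  bias=-1
    (6,0)@(13, 1): e=[27,0,-3] → ·  [on edge]
    (5,1)@(11, 3): e=[21,0,3] → █  [on edge]
    (6,1)@(13, 3): e=[27,16,-19] → ·
    (4,2)@(9, 5): e=[15,0,9] → █  [on edge]
    (5,2)@(11, 5): e=[21,16,-13] → ·
    (3,3)@(7, 7): e=[9,0,15] → █  [on edge]
    (4,3)@(9, 7): e=[15,16,-7] → ·
    (2,4)@(5, 9): e=[3,0,21] → █  [on edge]
    (3,4)@(7, 9): e=[9,16,-1] → ·
    (1,5)@(3, 11): e=[-3,0,27] → ·  [on edge]
    (2,5)@(5, 11): e=[3,16,5] → █
    (3,5)@(7, 11): e=[9,32,-17] → ·
    (0,6)@(1, 13): e=[-9,0,33] → ·  [on edge]
  covered (5 px):
    · · · · · · ·
    · · · · · █ ·
    · · · · █ · ·
    · · · █ · · ·
    · · █ · · · ·
    · · █ · · · ·
    · · · · · · ·
    · · · · · · ·
T1:
  2·area = 24  (B↔C swapped to make it positive)
  edge (2, 10)→(8, 3): d=(6,-7) top-left  bias=+0
  edge (8, 3)→(2, 14): d=(-6,11) right/bottom  bias=-1
  edge (2, 14)→(2, 10): d=(0,-4) top-left  bias=+0
    (2,3)@(5, 7): e=[3,9,12] → █
    (3,3)@(7, 7): e=[17,-13,20] → ·
    (1,4)@(3, 9): e=[1,19,4] → █
    (2,4)@(5, 9): e=[15,-3,12] → ·
    (1,5)@(3, 11): e=[13,7,4] → █
    (2,5)@(5, 11): e=[27,-15,12] → ·
    (1,6)@(3, 13): e=[25,-5,4] → ·
  covered (3 px):
    · · · · · · ·
    · · · · · · ·
    · · · · · · ·
    · · █ · · · ·
    · █ · · · · ·
    · █ · · · · ·
    · · · · · · ·
    · · · · · · ·

Answer: [[5,1],[4,2],[3,3],[2,4],[2,5]]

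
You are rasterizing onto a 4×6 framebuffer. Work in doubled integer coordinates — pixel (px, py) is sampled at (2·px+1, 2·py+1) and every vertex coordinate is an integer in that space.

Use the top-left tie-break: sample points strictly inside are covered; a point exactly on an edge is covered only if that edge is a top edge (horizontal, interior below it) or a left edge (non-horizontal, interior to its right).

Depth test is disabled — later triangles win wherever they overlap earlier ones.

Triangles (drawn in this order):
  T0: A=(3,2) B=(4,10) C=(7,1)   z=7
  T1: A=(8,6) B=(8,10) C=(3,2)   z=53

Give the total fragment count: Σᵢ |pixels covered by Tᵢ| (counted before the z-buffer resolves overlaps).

T0:
  2·area = 33  (B↔C swapped to make it positive)
  edge (3, 2)→(7, 1): d=(4,-1) top-left  bias=+0
  edge (7, 1)→(4, 10): d=(-3,9) right/bottom  bias=-1
  edge (4, 10)→(3, 2): d=(-1,-8) top-left  bias=+0
    (3,0)@(7, 1): e=[0,0,33] → ·  [on edge]
    (2,1)@(5, 3): e=[6,12,15] → #
    (3,1)@(7, 3): e=[8,-6,31] → ·
    (2,2)@(5, 5): e=[14,6,13] → #
    (3,2)@(7, 5): e=[16,-12,29] → ·
    (2,3)@(5, 7): e=[22,0,11] → ·  [on edge]
  covered (2 px):
    · · · ·
    · · # ·
    · · # ·
    · · · ·
    · · · ·
    · · · ·
T1:
  2·area = 20
  edge (8, 6)→(8, 10): d=(0,4) right/bottom  bias=-1
  edge (8, 10)→(3, 2): d=(-5,-8) top-left  bias=+0
  edge (3, 2)→(8, 6): d=(5,4) right/bottom  bias=-1
    (2,2)@(5, 5): e=[12,1,7] → #
    (3,2)@(7, 5): e=[4,17,-1] → ·
    (2,3)@(5, 7): e=[12,-9,17] → ·
    (3,3)@(7, 7): e=[4,7,9] → #
    (3,4)@(7, 9): e=[4,-3,19] → ·
  covered (2 px):
    · · · ·
    · · · ·
    · · # ·
    · · · #
    · · · ·
    · · · ·

Final: 4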